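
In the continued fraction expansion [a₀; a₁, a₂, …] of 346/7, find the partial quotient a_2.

Run the Euclidean algorithm, recording each quotient:
346 ÷ 7 → quotient 49, remainder 3
7 ÷ 3 → quotient 2, remainder 1
3 ÷ 1 → quotient 3, remainder 0

3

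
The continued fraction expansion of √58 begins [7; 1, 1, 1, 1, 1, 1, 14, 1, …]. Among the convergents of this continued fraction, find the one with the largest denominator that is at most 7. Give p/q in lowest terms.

a_0 = 7: 7/1  (≤ bound)
a_1 = 1: 8/1  (≤ bound)
a_2 = 1: 15/2  (≤ bound)
a_3 = 1: 23/3  (≤ bound)
a_4 = 1: 38/5  (≤ bound)
a_5 = 1: 61/8  (> 7, stop)

38/5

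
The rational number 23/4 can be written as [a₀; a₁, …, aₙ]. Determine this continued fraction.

Apply division with remainder until the remainder is 0:
23 ÷ 4 → quotient 5, remainder 3
4 ÷ 3 → quotient 1, remainder 1
3 ÷ 1 → quotient 3, remainder 0

[5; 1, 3]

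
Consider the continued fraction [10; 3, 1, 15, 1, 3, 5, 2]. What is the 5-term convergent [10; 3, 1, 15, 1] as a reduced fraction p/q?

a_0 = 10: 10/1
a_1 = 3: 31/3
a_2 = 1: 41/4
a_3 = 15: 646/63
a_4 = 1: 687/67

687/67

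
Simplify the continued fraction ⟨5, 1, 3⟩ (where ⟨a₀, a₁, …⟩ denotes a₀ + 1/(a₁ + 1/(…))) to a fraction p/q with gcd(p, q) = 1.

Start with 3.
1 + 1/(3/1) = 1 + 1/3 = 4/3
5 + 1/(4/3) = 5 + 3/4 = 23/4

23/4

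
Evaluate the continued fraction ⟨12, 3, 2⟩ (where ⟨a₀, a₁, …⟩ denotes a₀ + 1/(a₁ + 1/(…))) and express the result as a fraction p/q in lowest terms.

Start with 2.
3 + 1/(2/1) = 3 + 1/2 = 7/2
12 + 1/(7/2) = 12 + 2/7 = 86/7

86/7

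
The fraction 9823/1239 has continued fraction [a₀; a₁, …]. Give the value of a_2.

12

9823 ÷ 1239 → quotient 7, remainder 1150
1239 ÷ 1150 → quotient 1, remainder 89
1150 ÷ 89 → quotient 12, remainder 82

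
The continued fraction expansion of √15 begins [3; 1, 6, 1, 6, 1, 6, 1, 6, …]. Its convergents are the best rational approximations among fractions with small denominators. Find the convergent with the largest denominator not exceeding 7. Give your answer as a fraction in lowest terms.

a_0 = 3: 3/1  (≤ bound)
a_1 = 1: 4/1  (≤ bound)
a_2 = 6: 27/7  (≤ bound)
a_3 = 1: 31/8  (> 7, stop)

27/7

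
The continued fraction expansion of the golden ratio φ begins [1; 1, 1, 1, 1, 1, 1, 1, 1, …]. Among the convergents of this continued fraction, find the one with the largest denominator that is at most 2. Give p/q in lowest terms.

3/2

a_0 = 1: 1/1  (≤ bound)
a_1 = 1: 2/1  (≤ bound)
a_2 = 1: 3/2  (≤ bound)
a_3 = 1: 5/3  (> 2, stop)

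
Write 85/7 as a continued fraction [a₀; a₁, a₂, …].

Apply division with remainder until the remainder is 0:
85 ÷ 7 → quotient 12, remainder 1
7 ÷ 1 → quotient 7, remainder 0

[12; 7]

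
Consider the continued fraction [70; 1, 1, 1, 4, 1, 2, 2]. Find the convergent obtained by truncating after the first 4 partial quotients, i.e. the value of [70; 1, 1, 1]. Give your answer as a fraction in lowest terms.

212/3

Start with 1.
1 + 1/(1/1) = 1 + 1/1 = 2/1
1 + 1/(2/1) = 1 + 1/2 = 3/2
70 + 1/(3/2) = 70 + 2/3 = 212/3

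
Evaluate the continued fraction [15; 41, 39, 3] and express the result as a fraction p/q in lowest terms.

Build up convergents one term at a time:
a_0 = 15: 15/1
a_1 = 41: 616/41
a_2 = 39: 24039/1600
a_3 = 3: 72733/4841

72733/4841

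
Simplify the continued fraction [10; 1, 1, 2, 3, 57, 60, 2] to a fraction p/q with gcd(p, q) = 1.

1248233/117888

Start with 2.
60 + 1/(2/1) = 60 + 1/2 = 121/2
57 + 1/(121/2) = 57 + 2/121 = 6899/121
3 + 1/(6899/121) = 3 + 121/6899 = 20818/6899
2 + 1/(20818/6899) = 2 + 6899/20818 = 48535/20818
1 + 1/(48535/20818) = 1 + 20818/48535 = 69353/48535
1 + 1/(69353/48535) = 1 + 48535/69353 = 117888/69353
10 + 1/(117888/69353) = 10 + 69353/117888 = 1248233/117888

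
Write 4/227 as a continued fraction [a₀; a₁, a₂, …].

[0; 56, 1, 3]

Apply division with remainder until the remainder is 0:
4 ÷ 227 → quotient 0, remainder 4
227 ÷ 4 → quotient 56, remainder 3
4 ÷ 3 → quotient 1, remainder 1
3 ÷ 1 → quotient 3, remainder 0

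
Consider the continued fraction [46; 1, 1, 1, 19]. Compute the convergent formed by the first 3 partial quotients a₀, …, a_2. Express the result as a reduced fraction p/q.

Build up convergents one term at a time:
a_0 = 46: 46/1
a_1 = 1: 47/1
a_2 = 1: 93/2

93/2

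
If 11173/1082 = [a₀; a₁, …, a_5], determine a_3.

⌊11173/1082⌋ = 10, remainder 353
⌊1082/353⌋ = 3, remainder 23
⌊353/23⌋ = 15, remainder 8
⌊23/8⌋ = 2, remainder 7

2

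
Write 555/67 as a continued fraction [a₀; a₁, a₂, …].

[8; 3, 1, 1, 9]

555 = 8·67 + 19, so a_0 = 8
67 = 3·19 + 10, so a_1 = 3
19 = 1·10 + 9, so a_2 = 1
10 = 1·9 + 1, so a_3 = 1
9 = 9·1 + 0, so a_4 = 9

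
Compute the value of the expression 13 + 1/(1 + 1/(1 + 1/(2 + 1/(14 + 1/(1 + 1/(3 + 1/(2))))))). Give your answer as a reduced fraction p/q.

Starting at the tail and folding back:
Start with 2.
3 + 1/(2/1) = 3 + 1/2 = 7/2
1 + 1/(7/2) = 1 + 2/7 = 9/7
14 + 1/(9/7) = 14 + 7/9 = 133/9
2 + 1/(133/9) = 2 + 9/133 = 275/133
1 + 1/(275/133) = 1 + 133/275 = 408/275
1 + 1/(408/275) = 1 + 275/408 = 683/408
13 + 1/(683/408) = 13 + 408/683 = 9287/683

9287/683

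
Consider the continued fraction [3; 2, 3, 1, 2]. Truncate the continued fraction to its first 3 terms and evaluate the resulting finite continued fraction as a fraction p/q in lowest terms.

24/7

Starting at the tail and folding back:
Start with 3.
2 + 1/(3/1) = 2 + 1/3 = 7/3
3 + 1/(7/3) = 3 + 3/7 = 24/7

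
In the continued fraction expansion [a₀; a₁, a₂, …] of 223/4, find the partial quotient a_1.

1

223 ÷ 4 → quotient 55, remainder 3
4 ÷ 3 → quotient 1, remainder 1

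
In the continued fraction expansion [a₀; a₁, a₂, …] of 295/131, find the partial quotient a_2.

1

Run the Euclidean algorithm, recording each quotient:
295 = 2·131 + 33, so a_0 = 2
131 = 3·33 + 32, so a_1 = 3
33 = 1·32 + 1, so a_2 = 1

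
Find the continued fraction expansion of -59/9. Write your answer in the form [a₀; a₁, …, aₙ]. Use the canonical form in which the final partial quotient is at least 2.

[-7; 2, 4]

Run the Euclidean algorithm, recording each quotient:
-59 ÷ 9 → quotient -7, remainder 4
9 ÷ 4 → quotient 2, remainder 1
4 ÷ 1 → quotient 4, remainder 0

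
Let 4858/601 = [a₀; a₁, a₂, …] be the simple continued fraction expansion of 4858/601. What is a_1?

12

4858 = 8·601 + 50, so a_0 = 8
601 = 12·50 + 1, so a_1 = 12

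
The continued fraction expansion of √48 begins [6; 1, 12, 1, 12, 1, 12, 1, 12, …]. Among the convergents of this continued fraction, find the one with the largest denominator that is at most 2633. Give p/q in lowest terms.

a_0 = 6: 6/1  (≤ bound)
a_1 = 1: 7/1  (≤ bound)
a_2 = 12: 90/13  (≤ bound)
a_3 = 1: 97/14  (≤ bound)
a_4 = 12: 1254/181  (≤ bound)
a_5 = 1: 1351/195  (≤ bound)
a_6 = 12: 17466/2521  (≤ bound)
a_7 = 1: 18817/2716  (> 2633, stop)

17466/2521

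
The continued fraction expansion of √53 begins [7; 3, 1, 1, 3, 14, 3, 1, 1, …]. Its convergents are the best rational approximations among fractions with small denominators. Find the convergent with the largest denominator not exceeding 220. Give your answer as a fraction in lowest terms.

182/25

List convergents until the denominator exceeds the bound:
a_0 = 7: 7/1  (≤ bound)
a_1 = 3: 22/3  (≤ bound)
a_2 = 1: 29/4  (≤ bound)
a_3 = 1: 51/7  (≤ bound)
a_4 = 3: 182/25  (≤ bound)
a_5 = 14: 2599/357  (> 220, stop)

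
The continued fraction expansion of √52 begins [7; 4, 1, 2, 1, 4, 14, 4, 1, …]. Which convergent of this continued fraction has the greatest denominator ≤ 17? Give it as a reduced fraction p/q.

101/14

a_0 = 7: 7/1  (≤ bound)
a_1 = 4: 29/4  (≤ bound)
a_2 = 1: 36/5  (≤ bound)
a_3 = 2: 101/14  (≤ bound)
a_4 = 1: 137/19  (> 17, stop)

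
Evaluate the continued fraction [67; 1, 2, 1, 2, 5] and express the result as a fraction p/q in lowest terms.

a_0 = 67: 67/1
a_1 = 1: 68/1
a_2 = 2: 203/3
a_3 = 1: 271/4
a_4 = 2: 745/11
a_5 = 5: 3996/59

3996/59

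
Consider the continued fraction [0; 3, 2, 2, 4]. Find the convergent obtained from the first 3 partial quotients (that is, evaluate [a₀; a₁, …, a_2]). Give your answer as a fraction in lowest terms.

2/7

Work from the innermost term outward:
Start with 2.
3 + 1/(2/1) = 3 + 1/2 = 7/2
0 + 1/(7/2) = 0 + 2/7 = 2/7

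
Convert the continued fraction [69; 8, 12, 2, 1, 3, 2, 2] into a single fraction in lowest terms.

Starting at the tail and folding back:
Start with 2.
2 + 1/(2/1) = 2 + 1/2 = 5/2
3 + 1/(5/2) = 3 + 2/5 = 17/5
1 + 1/(17/5) = 1 + 5/17 = 22/17
2 + 1/(22/17) = 2 + 17/22 = 61/22
12 + 1/(61/22) = 12 + 22/61 = 754/61
8 + 1/(754/61) = 8 + 61/754 = 6093/754
69 + 1/(6093/754) = 69 + 754/6093 = 421171/6093

421171/6093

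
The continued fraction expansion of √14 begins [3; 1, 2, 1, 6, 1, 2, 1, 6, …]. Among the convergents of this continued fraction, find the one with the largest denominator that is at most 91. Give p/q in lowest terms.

a_0 = 3: 3/1  (≤ bound)
a_1 = 1: 4/1  (≤ bound)
a_2 = 2: 11/3  (≤ bound)
a_3 = 1: 15/4  (≤ bound)
a_4 = 6: 101/27  (≤ bound)
a_5 = 1: 116/31  (≤ bound)
a_6 = 2: 333/89  (≤ bound)
a_7 = 1: 449/120  (> 91, stop)

333/89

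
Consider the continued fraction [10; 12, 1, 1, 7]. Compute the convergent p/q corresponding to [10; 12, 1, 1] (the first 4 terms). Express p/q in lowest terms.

252/25

Use the convergent recurrence hₖ = aₖ·hₖ₋₁ + hₖ₋₂ (and likewise for the denominators kₖ):
a_0 = 10: 10/1
a_1 = 12: 121/12
a_2 = 1: 131/13
a_3 = 1: 252/25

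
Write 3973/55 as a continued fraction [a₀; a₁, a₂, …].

[72; 4, 4, 3]

3973 = 72·55 + 13, so a_0 = 72
55 = 4·13 + 3, so a_1 = 4
13 = 4·3 + 1, so a_2 = 4
3 = 3·1 + 0, so a_3 = 3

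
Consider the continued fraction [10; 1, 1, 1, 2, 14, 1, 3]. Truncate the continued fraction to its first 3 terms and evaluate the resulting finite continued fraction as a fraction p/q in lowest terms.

21/2

Start with 1.
1 + 1/(1/1) = 1 + 1/1 = 2/1
10 + 1/(2/1) = 10 + 1/2 = 21/2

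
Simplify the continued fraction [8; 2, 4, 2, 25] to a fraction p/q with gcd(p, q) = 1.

Build up convergents one term at a time:
a_0 = 8: 8/1
a_1 = 2: 17/2
a_2 = 4: 76/9
a_3 = 2: 169/20
a_4 = 25: 4301/509

4301/509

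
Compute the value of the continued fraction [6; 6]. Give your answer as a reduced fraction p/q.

37/6

a_0 = 6: 6/1
a_1 = 6: 37/6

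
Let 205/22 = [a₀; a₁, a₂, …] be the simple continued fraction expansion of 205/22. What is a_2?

7

Run the Euclidean algorithm, recording each quotient:
205 ÷ 22 → quotient 9, remainder 7
22 ÷ 7 → quotient 3, remainder 1
7 ÷ 1 → quotient 7, remainder 0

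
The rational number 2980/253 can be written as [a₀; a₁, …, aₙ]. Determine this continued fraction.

⌊2980/253⌋ = 11, remainder 197
⌊253/197⌋ = 1, remainder 56
⌊197/56⌋ = 3, remainder 29
⌊56/29⌋ = 1, remainder 27
⌊29/27⌋ = 1, remainder 2
⌊27/2⌋ = 13, remainder 1
⌊2/1⌋ = 2, remainder 0

[11; 1, 3, 1, 1, 13, 2]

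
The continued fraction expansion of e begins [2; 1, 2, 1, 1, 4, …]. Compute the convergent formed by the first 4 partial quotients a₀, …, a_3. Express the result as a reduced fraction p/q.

11/4

Work from the innermost term outward:
Start with 1.
2 + 1/(1/1) = 2 + 1/1 = 3/1
1 + 1/(3/1) = 1 + 1/3 = 4/3
2 + 1/(4/3) = 2 + 3/4 = 11/4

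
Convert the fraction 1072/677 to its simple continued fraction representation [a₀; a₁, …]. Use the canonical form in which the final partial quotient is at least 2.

[1; 1, 1, 2, 2, 56]

⌊1072/677⌋ = 1, remainder 395
⌊677/395⌋ = 1, remainder 282
⌊395/282⌋ = 1, remainder 113
⌊282/113⌋ = 2, remainder 56
⌊113/56⌋ = 2, remainder 1
⌊56/1⌋ = 56, remainder 0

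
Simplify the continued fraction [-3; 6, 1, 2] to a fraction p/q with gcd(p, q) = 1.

a_0 = -3: -3/1
a_1 = 6: -17/6
a_2 = 1: -20/7
a_3 = 2: -57/20

-57/20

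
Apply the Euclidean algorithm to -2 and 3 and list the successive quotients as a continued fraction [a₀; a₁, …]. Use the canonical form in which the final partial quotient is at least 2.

[-1; 3]

-2 = -1·3 + 1, so a_0 = -1
3 = 3·1 + 0, so a_1 = 3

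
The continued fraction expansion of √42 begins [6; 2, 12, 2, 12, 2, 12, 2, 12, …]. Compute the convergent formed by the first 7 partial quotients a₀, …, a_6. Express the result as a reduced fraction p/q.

109194/16849

a_0 = 6: 6/1
a_1 = 2: 13/2
a_2 = 12: 162/25
a_3 = 2: 337/52
a_4 = 12: 4206/649
a_5 = 2: 8749/1350
a_6 = 12: 109194/16849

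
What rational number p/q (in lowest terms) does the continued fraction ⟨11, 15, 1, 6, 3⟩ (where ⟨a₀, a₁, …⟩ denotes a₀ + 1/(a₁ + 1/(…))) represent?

3861/349

Compute successive convergents:
a_0 = 11: 11/1
a_1 = 15: 166/15
a_2 = 1: 177/16
a_3 = 6: 1228/111
a_4 = 3: 3861/349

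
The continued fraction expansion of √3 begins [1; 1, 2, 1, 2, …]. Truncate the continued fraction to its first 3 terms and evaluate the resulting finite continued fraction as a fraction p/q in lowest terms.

Use the convergent recurrence hₖ = aₖ·hₖ₋₁ + hₖ₋₂ (and likewise for the denominators kₖ):
a_0 = 1: 1/1
a_1 = 1: 2/1
a_2 = 2: 5/3

5/3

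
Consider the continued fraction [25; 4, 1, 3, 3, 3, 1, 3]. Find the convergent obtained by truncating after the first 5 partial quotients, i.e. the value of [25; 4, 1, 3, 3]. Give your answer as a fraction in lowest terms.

1563/62

Start with 3.
3 + 1/(3/1) = 3 + 1/3 = 10/3
1 + 1/(10/3) = 1 + 3/10 = 13/10
4 + 1/(13/10) = 4 + 10/13 = 62/13
25 + 1/(62/13) = 25 + 13/62 = 1563/62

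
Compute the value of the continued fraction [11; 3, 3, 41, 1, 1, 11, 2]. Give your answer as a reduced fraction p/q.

Starting at the tail and folding back:
Start with 2.
11 + 1/(2/1) = 11 + 1/2 = 23/2
1 + 1/(23/2) = 1 + 2/23 = 25/23
1 + 1/(25/23) = 1 + 23/25 = 48/25
41 + 1/(48/25) = 41 + 25/48 = 1993/48
3 + 1/(1993/48) = 3 + 48/1993 = 6027/1993
3 + 1/(6027/1993) = 3 + 1993/6027 = 20074/6027
11 + 1/(20074/6027) = 11 + 6027/20074 = 226841/20074

226841/20074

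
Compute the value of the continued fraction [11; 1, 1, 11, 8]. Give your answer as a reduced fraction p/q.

2143/186

a_0 = 11: 11/1
a_1 = 1: 12/1
a_2 = 1: 23/2
a_3 = 11: 265/23
a_4 = 8: 2143/186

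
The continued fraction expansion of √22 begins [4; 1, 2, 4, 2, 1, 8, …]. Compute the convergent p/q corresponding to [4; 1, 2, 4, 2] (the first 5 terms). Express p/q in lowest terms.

Compute successive convergents:
a_0 = 4: 4/1
a_1 = 1: 5/1
a_2 = 2: 14/3
a_3 = 4: 61/13
a_4 = 2: 136/29

136/29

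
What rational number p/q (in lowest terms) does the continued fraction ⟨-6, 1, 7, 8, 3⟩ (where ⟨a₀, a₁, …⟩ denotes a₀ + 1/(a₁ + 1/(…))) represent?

Work from the innermost term outward:
Start with 3.
8 + 1/(3/1) = 8 + 1/3 = 25/3
7 + 1/(25/3) = 7 + 3/25 = 178/25
1 + 1/(178/25) = 1 + 25/178 = 203/178
-6 + 1/(203/178) = -6 + 178/203 = -1040/203

-1040/203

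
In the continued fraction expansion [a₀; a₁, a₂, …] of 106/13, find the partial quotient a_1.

6

106 = 8·13 + 2, so a_0 = 8
13 = 6·2 + 1, so a_1 = 6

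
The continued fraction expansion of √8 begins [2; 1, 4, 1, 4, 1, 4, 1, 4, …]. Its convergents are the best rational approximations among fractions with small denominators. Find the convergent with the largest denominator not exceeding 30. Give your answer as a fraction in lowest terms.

82/29

a_0 = 2: 2/1  (≤ bound)
a_1 = 1: 3/1  (≤ bound)
a_2 = 4: 14/5  (≤ bound)
a_3 = 1: 17/6  (≤ bound)
a_4 = 4: 82/29  (≤ bound)
a_5 = 1: 99/35  (> 30, stop)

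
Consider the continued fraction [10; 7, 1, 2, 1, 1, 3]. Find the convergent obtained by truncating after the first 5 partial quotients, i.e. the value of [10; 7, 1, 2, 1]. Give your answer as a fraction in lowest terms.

Starting at the tail and folding back:
Start with 1.
2 + 1/(1/1) = 2 + 1/1 = 3/1
1 + 1/(3/1) = 1 + 1/3 = 4/3
7 + 1/(4/3) = 7 + 3/4 = 31/4
10 + 1/(31/4) = 10 + 4/31 = 314/31

314/31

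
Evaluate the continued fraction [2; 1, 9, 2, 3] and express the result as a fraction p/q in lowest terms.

Compute successive convergents:
a_0 = 2: 2/1
a_1 = 1: 3/1
a_2 = 9: 29/10
a_3 = 2: 61/21
a_4 = 3: 212/73

212/73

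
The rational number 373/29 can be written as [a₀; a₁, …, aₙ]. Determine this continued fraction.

[12; 1, 6, 4]

Run the Euclidean algorithm, recording each quotient:
373 ÷ 29 → quotient 12, remainder 25
29 ÷ 25 → quotient 1, remainder 4
25 ÷ 4 → quotient 6, remainder 1
4 ÷ 1 → quotient 4, remainder 0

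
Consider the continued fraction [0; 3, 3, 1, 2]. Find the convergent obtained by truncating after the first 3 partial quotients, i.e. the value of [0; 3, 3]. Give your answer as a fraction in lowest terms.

3/10

Start with 3.
3 + 1/(3/1) = 3 + 1/3 = 10/3
0 + 1/(10/3) = 0 + 3/10 = 3/10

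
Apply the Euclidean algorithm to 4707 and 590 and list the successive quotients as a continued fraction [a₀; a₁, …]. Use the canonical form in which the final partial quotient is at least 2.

Apply division with remainder until the remainder is 0:
4707 = 7·590 + 577, so a_0 = 7
590 = 1·577 + 13, so a_1 = 1
577 = 44·13 + 5, so a_2 = 44
13 = 2·5 + 3, so a_3 = 2
5 = 1·3 + 2, so a_4 = 1
3 = 1·2 + 1, so a_5 = 1
2 = 2·1 + 0, so a_6 = 2

[7; 1, 44, 2, 1, 1, 2]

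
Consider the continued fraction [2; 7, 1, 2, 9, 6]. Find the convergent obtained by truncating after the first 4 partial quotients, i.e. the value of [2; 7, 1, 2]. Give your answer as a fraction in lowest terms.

Build up convergents one term at a time:
a_0 = 2: 2/1
a_1 = 7: 15/7
a_2 = 1: 17/8
a_3 = 2: 49/23

49/23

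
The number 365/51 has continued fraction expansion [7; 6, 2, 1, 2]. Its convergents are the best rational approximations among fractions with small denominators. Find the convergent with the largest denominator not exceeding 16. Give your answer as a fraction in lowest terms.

93/13

a_0 = 7: 7/1  (≤ bound)
a_1 = 6: 43/6  (≤ bound)
a_2 = 2: 93/13  (≤ bound)
a_3 = 1: 136/19  (> 16, stop)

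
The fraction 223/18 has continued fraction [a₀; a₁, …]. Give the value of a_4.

223 = 12·18 + 7, so a_0 = 12
18 = 2·7 + 4, so a_1 = 2
7 = 1·4 + 3, so a_2 = 1
4 = 1·3 + 1, so a_3 = 1
3 = 3·1 + 0, so a_4 = 3

3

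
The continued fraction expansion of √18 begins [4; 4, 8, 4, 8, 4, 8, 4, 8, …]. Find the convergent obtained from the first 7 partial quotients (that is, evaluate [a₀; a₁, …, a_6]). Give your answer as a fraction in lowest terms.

a_0 = 4: 4/1
a_1 = 4: 17/4
a_2 = 8: 140/33
a_3 = 4: 577/136
a_4 = 8: 4756/1121
a_5 = 4: 19601/4620
a_6 = 8: 161564/38081

161564/38081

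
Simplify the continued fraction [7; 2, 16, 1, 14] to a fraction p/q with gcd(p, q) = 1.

a_0 = 7: 7/1
a_1 = 2: 15/2
a_2 = 16: 247/33
a_3 = 1: 262/35
a_4 = 14: 3915/523

3915/523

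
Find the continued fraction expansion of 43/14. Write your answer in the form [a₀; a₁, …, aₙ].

43 = 3·14 + 1, so a_0 = 3
14 = 14·1 + 0, so a_1 = 14

[3; 14]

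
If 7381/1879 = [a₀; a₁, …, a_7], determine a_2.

⌊7381/1879⌋ = 3, remainder 1744
⌊1879/1744⌋ = 1, remainder 135
⌊1744/135⌋ = 12, remainder 124

12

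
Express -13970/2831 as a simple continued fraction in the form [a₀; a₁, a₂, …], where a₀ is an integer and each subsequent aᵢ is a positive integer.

[-5; 15, 3, 3, 3, 2, 2]

⌊-13970/2831⌋ = -5, remainder 185
⌊2831/185⌋ = 15, remainder 56
⌊185/56⌋ = 3, remainder 17
⌊56/17⌋ = 3, remainder 5
⌊17/5⌋ = 3, remainder 2
⌊5/2⌋ = 2, remainder 1
⌊2/1⌋ = 2, remainder 0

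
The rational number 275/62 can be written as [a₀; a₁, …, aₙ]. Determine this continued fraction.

⌊275/62⌋ = 4, remainder 27
⌊62/27⌋ = 2, remainder 8
⌊27/8⌋ = 3, remainder 3
⌊8/3⌋ = 2, remainder 2
⌊3/2⌋ = 1, remainder 1
⌊2/1⌋ = 2, remainder 0

[4; 2, 3, 2, 1, 2]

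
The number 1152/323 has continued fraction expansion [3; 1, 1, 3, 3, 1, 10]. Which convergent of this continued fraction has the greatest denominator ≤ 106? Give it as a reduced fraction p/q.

107/30

a_0 = 3: 3/1  (≤ bound)
a_1 = 1: 4/1  (≤ bound)
a_2 = 1: 7/2  (≤ bound)
a_3 = 3: 25/7  (≤ bound)
a_4 = 3: 82/23  (≤ bound)
a_5 = 1: 107/30  (≤ bound)
a_6 = 10: 1152/323  (> 106, stop)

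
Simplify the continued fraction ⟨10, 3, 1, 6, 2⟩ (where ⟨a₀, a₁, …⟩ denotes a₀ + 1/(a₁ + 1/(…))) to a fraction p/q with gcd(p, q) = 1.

Work from the innermost term outward:
Start with 2.
6 + 1/(2/1) = 6 + 1/2 = 13/2
1 + 1/(13/2) = 1 + 2/13 = 15/13
3 + 1/(15/13) = 3 + 13/15 = 58/15
10 + 1/(58/15) = 10 + 15/58 = 595/58

595/58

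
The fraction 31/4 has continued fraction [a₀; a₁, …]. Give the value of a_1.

1

31 = 7·4 + 3, so a_0 = 7
4 = 1·3 + 1, so a_1 = 1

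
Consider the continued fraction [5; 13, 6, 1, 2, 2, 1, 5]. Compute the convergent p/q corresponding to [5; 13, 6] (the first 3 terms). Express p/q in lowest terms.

Starting at the tail and folding back:
Start with 6.
13 + 1/(6/1) = 13 + 1/6 = 79/6
5 + 1/(79/6) = 5 + 6/79 = 401/79

401/79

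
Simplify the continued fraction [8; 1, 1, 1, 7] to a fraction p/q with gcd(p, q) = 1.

a_0 = 8: 8/1
a_1 = 1: 9/1
a_2 = 1: 17/2
a_3 = 1: 26/3
a_4 = 7: 199/23

199/23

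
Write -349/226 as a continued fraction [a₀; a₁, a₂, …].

Apply division with remainder until the remainder is 0:
-349 = -2·226 + 103, so a_0 = -2
226 = 2·103 + 20, so a_1 = 2
103 = 5·20 + 3, so a_2 = 5
20 = 6·3 + 2, so a_3 = 6
3 = 1·2 + 1, so a_4 = 1
2 = 2·1 + 0, so a_5 = 2

[-2; 2, 5, 6, 1, 2]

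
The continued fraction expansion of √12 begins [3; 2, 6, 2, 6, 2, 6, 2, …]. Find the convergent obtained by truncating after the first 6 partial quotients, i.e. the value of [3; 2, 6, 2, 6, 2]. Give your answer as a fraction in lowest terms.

Collapse the nested fraction from the inside out:
Start with 2.
6 + 1/(2/1) = 6 + 1/2 = 13/2
2 + 1/(13/2) = 2 + 2/13 = 28/13
6 + 1/(28/13) = 6 + 13/28 = 181/28
2 + 1/(181/28) = 2 + 28/181 = 390/181
3 + 1/(390/181) = 3 + 181/390 = 1351/390

1351/390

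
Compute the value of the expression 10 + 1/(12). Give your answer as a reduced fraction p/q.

121/12

a_0 = 10: 10/1
a_1 = 12: 121/12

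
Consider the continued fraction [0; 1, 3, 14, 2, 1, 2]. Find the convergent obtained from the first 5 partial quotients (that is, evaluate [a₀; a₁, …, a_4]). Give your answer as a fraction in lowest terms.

Start with 2.
14 + 1/(2/1) = 14 + 1/2 = 29/2
3 + 1/(29/2) = 3 + 2/29 = 89/29
1 + 1/(89/29) = 1 + 29/89 = 118/89
0 + 1/(118/89) = 0 + 89/118 = 89/118

89/118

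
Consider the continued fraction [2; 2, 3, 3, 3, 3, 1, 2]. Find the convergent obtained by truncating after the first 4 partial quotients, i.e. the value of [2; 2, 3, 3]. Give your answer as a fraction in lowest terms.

56/23

Work from the innermost term outward:
Start with 3.
3 + 1/(3/1) = 3 + 1/3 = 10/3
2 + 1/(10/3) = 2 + 3/10 = 23/10
2 + 1/(23/10) = 2 + 10/23 = 56/23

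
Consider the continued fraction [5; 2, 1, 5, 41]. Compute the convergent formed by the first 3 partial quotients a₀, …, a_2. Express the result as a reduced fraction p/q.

Start with 1.
2 + 1/(1/1) = 2 + 1/1 = 3/1
5 + 1/(3/1) = 5 + 1/3 = 16/3

16/3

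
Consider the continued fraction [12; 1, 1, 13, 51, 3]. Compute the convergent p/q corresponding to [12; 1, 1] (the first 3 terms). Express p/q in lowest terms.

Build up convergents one term at a time:
a_0 = 12: 12/1
a_1 = 1: 13/1
a_2 = 1: 25/2

25/2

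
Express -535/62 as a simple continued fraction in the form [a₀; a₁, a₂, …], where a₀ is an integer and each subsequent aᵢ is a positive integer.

-535 ÷ 62 → quotient -9, remainder 23
62 ÷ 23 → quotient 2, remainder 16
23 ÷ 16 → quotient 1, remainder 7
16 ÷ 7 → quotient 2, remainder 2
7 ÷ 2 → quotient 3, remainder 1
2 ÷ 1 → quotient 2, remainder 0

[-9; 2, 1, 2, 3, 2]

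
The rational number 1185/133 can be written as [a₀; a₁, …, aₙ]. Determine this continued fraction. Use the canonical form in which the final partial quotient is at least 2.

1185 ÷ 133 → quotient 8, remainder 121
133 ÷ 121 → quotient 1, remainder 12
121 ÷ 12 → quotient 10, remainder 1
12 ÷ 1 → quotient 12, remainder 0

[8; 1, 10, 12]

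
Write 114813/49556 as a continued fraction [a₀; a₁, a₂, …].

114813 = 2·49556 + 15701, so a_0 = 2
49556 = 3·15701 + 2453, so a_1 = 3
15701 = 6·2453 + 983, so a_2 = 6
2453 = 2·983 + 487, so a_3 = 2
983 = 2·487 + 9, so a_4 = 2
487 = 54·9 + 1, so a_5 = 54
9 = 9·1 + 0, so a_6 = 9

[2; 3, 6, 2, 2, 54, 9]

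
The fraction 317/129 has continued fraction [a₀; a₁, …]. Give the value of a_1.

317 = 2·129 + 59, so a_0 = 2
129 = 2·59 + 11, so a_1 = 2

2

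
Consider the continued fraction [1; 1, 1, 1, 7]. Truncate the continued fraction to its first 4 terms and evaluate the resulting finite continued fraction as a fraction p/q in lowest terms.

5/3

Start with 1.
1 + 1/(1/1) = 1 + 1/1 = 2/1
1 + 1/(2/1) = 1 + 1/2 = 3/2
1 + 1/(3/2) = 1 + 2/3 = 5/3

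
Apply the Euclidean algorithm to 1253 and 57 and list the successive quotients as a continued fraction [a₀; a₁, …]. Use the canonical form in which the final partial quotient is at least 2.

[21; 1, 56]

1253 ÷ 57 → quotient 21, remainder 56
57 ÷ 56 → quotient 1, remainder 1
56 ÷ 1 → quotient 56, remainder 0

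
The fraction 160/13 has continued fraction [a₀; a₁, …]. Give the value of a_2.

4

160 = 12·13 + 4, so a_0 = 12
13 = 3·4 + 1, so a_1 = 3
4 = 4·1 + 0, so a_2 = 4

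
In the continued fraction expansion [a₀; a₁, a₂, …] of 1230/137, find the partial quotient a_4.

2

Repeatedly divide and take the remainder:
⌊1230/137⌋ = 8, remainder 134
⌊137/134⌋ = 1, remainder 3
⌊134/3⌋ = 44, remainder 2
⌊3/2⌋ = 1, remainder 1
⌊2/1⌋ = 2, remainder 0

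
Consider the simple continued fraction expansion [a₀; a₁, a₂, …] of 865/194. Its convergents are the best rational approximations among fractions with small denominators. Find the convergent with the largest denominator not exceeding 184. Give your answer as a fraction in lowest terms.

379/85

List convergents until the denominator exceeds the bound:
a_0 = 4: 4/1  (≤ bound)
a_1 = 2: 9/2  (≤ bound)
a_2 = 5: 49/11  (≤ bound)
a_3 = 1: 58/13  (≤ bound)
a_4 = 1: 107/24  (≤ bound)
a_5 = 3: 379/85  (≤ bound)
a_6 = 2: 865/194  (> 184, stop)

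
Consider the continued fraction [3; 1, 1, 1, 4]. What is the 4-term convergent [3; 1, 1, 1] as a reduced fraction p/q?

a_0 = 3: 3/1
a_1 = 1: 4/1
a_2 = 1: 7/2
a_3 = 1: 11/3

11/3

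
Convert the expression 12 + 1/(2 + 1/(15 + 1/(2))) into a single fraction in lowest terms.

799/64

Use the convergent recurrence hₖ = aₖ·hₖ₋₁ + hₖ₋₂ (and likewise for the denominators kₖ):
a_0 = 12: 12/1
a_1 = 2: 25/2
a_2 = 15: 387/31
a_3 = 2: 799/64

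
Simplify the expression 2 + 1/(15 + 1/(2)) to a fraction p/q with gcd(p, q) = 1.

Compute successive convergents:
a_0 = 2: 2/1
a_1 = 15: 31/15
a_2 = 2: 64/31

64/31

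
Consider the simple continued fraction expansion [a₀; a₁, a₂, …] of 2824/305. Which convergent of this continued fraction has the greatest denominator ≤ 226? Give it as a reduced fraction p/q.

1287/139

a_0 = 9: 9/1  (≤ bound)
a_1 = 3: 28/3  (≤ bound)
a_2 = 1: 37/4  (≤ bound)
a_3 = 6: 250/27  (≤ bound)
a_4 = 5: 1287/139  (≤ bound)
a_5 = 2: 2824/305  (> 226, stop)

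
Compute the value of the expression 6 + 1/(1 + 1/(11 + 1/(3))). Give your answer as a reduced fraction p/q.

256/37

Start with 3.
11 + 1/(3/1) = 11 + 1/3 = 34/3
1 + 1/(34/3) = 1 + 3/34 = 37/34
6 + 1/(37/34) = 6 + 34/37 = 256/37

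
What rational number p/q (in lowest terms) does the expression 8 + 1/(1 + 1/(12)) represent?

Starting at the tail and folding back:
Start with 12.
1 + 1/(12/1) = 1 + 1/12 = 13/12
8 + 1/(13/12) = 8 + 12/13 = 116/13

116/13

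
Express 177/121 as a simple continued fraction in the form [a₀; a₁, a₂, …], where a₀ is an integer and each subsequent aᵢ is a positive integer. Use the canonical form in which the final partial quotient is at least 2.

Apply division with remainder until the remainder is 0:
177 ÷ 121 → quotient 1, remainder 56
121 ÷ 56 → quotient 2, remainder 9
56 ÷ 9 → quotient 6, remainder 2
9 ÷ 2 → quotient 4, remainder 1
2 ÷ 1 → quotient 2, remainder 0

[1; 2, 6, 4, 2]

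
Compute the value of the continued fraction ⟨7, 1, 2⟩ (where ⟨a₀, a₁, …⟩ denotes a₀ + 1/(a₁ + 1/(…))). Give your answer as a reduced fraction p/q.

23/3

Start with 2.
1 + 1/(2/1) = 1 + 1/2 = 3/2
7 + 1/(3/2) = 7 + 2/3 = 23/3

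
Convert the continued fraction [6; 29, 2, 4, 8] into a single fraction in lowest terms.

Work from the innermost term outward:
Start with 8.
4 + 1/(8/1) = 4 + 1/8 = 33/8
2 + 1/(33/8) = 2 + 8/33 = 74/33
29 + 1/(74/33) = 29 + 33/74 = 2179/74
6 + 1/(2179/74) = 6 + 74/2179 = 13148/2179

13148/2179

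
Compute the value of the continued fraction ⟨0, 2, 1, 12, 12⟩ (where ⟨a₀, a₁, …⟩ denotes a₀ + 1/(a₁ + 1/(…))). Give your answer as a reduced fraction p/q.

Starting at the tail and folding back:
Start with 12.
12 + 1/(12/1) = 12 + 1/12 = 145/12
1 + 1/(145/12) = 1 + 12/145 = 157/145
2 + 1/(157/145) = 2 + 145/157 = 459/157
0 + 1/(459/157) = 0 + 157/459 = 157/459

157/459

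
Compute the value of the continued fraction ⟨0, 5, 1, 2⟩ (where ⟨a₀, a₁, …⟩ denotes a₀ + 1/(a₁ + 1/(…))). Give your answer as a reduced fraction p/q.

Compute successive convergents:
a_0 = 0: 0/1
a_1 = 5: 1/5
a_2 = 1: 1/6
a_3 = 2: 3/17

3/17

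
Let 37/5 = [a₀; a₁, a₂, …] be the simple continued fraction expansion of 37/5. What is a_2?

37 = 7·5 + 2, so a_0 = 7
5 = 2·2 + 1, so a_1 = 2
2 = 2·1 + 0, so a_2 = 2

2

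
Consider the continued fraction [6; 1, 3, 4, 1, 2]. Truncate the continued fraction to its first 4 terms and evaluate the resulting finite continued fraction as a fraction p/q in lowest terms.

115/17

a_0 = 6: 6/1
a_1 = 1: 7/1
a_2 = 3: 27/4
a_3 = 4: 115/17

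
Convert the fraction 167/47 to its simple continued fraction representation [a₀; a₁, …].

[3; 1, 1, 4, 5]

167 = 3·47 + 26, so a_0 = 3
47 = 1·26 + 21, so a_1 = 1
26 = 1·21 + 5, so a_2 = 1
21 = 4·5 + 1, so a_3 = 4
5 = 5·1 + 0, so a_4 = 5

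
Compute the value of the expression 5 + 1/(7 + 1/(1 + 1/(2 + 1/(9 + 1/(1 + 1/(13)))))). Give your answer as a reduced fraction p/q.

Start with 13.
1 + 1/(13/1) = 1 + 1/13 = 14/13
9 + 1/(14/13) = 9 + 13/14 = 139/14
2 + 1/(139/14) = 2 + 14/139 = 292/139
1 + 1/(292/139) = 1 + 139/292 = 431/292
7 + 1/(431/292) = 7 + 292/431 = 3309/431
5 + 1/(3309/431) = 5 + 431/3309 = 16976/3309

16976/3309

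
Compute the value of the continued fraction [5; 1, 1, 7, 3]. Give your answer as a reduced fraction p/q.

260/47

Use the convergent recurrence hₖ = aₖ·hₖ₋₁ + hₖ₋₂ (and likewise for the denominators kₖ):
a_0 = 5: 5/1
a_1 = 1: 6/1
a_2 = 1: 11/2
a_3 = 7: 83/15
a_4 = 3: 260/47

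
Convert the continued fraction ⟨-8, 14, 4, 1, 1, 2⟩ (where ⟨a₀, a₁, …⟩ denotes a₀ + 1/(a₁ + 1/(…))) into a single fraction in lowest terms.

-2593/327

a_0 = -8: -8/1
a_1 = 14: -111/14
a_2 = 4: -452/57
a_3 = 1: -563/71
a_4 = 1: -1015/128
a_5 = 2: -2593/327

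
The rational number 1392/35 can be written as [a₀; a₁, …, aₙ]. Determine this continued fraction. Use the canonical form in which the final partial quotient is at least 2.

[39; 1, 3, 2, 1, 2]

1392 = 39·35 + 27, so a_0 = 39
35 = 1·27 + 8, so a_1 = 1
27 = 3·8 + 3, so a_2 = 3
8 = 2·3 + 2, so a_3 = 2
3 = 1·2 + 1, so a_4 = 1
2 = 2·1 + 0, so a_5 = 2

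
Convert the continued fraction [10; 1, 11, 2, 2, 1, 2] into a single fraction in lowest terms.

Compute successive convergents:
a_0 = 10: 10/1
a_1 = 1: 11/1
a_2 = 11: 131/12
a_3 = 2: 273/25
a_4 = 2: 677/62
a_5 = 1: 950/87
a_6 = 2: 2577/236

2577/236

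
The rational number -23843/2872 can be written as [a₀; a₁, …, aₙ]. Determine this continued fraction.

[-9; 1, 2, 3, 5, 54]

⌊-23843/2872⌋ = -9, remainder 2005
⌊2872/2005⌋ = 1, remainder 867
⌊2005/867⌋ = 2, remainder 271
⌊867/271⌋ = 3, remainder 54
⌊271/54⌋ = 5, remainder 1
⌊54/1⌋ = 54, remainder 0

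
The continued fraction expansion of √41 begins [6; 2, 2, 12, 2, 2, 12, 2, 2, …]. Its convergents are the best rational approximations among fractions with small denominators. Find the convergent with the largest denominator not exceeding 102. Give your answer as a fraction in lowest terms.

a_0 = 6: 6/1  (≤ bound)
a_1 = 2: 13/2  (≤ bound)
a_2 = 2: 32/5  (≤ bound)
a_3 = 12: 397/62  (≤ bound)
a_4 = 2: 826/129  (> 102, stop)

397/62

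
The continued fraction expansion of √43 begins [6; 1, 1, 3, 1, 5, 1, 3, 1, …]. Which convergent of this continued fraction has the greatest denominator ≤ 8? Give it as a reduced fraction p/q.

List convergents until the denominator exceeds the bound:
a_0 = 6: 6/1  (≤ bound)
a_1 = 1: 7/1  (≤ bound)
a_2 = 1: 13/2  (≤ bound)
a_3 = 3: 46/7  (≤ bound)
a_4 = 1: 59/9  (> 8, stop)

46/7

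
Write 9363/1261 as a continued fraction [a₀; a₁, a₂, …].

9363 ÷ 1261 → quotient 7, remainder 536
1261 ÷ 536 → quotient 2, remainder 189
536 ÷ 189 → quotient 2, remainder 158
189 ÷ 158 → quotient 1, remainder 31
158 ÷ 31 → quotient 5, remainder 3
31 ÷ 3 → quotient 10, remainder 1
3 ÷ 1 → quotient 3, remainder 0

[7; 2, 2, 1, 5, 10, 3]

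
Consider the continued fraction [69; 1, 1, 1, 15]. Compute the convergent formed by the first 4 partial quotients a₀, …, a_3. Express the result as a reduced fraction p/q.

209/3

a_0 = 69: 69/1
a_1 = 1: 70/1
a_2 = 1: 139/2
a_3 = 1: 209/3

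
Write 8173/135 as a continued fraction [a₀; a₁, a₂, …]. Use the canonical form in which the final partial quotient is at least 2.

[60; 1, 1, 5, 1, 1, 1, 3]

8173 ÷ 135 → quotient 60, remainder 73
135 ÷ 73 → quotient 1, remainder 62
73 ÷ 62 → quotient 1, remainder 11
62 ÷ 11 → quotient 5, remainder 7
11 ÷ 7 → quotient 1, remainder 4
7 ÷ 4 → quotient 1, remainder 3
4 ÷ 3 → quotient 1, remainder 1
3 ÷ 1 → quotient 3, remainder 0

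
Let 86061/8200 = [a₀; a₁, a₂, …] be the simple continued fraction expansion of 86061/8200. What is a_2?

86061 = 10·8200 + 4061, so a_0 = 10
8200 = 2·4061 + 78, so a_1 = 2
4061 = 52·78 + 5, so a_2 = 52

52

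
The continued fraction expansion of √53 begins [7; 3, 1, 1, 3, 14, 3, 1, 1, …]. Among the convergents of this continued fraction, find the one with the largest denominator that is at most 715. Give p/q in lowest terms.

2599/357

a_0 = 7: 7/1  (≤ bound)
a_1 = 3: 22/3  (≤ bound)
a_2 = 1: 29/4  (≤ bound)
a_3 = 1: 51/7  (≤ bound)
a_4 = 3: 182/25  (≤ bound)
a_5 = 14: 2599/357  (≤ bound)
a_6 = 3: 7979/1096  (> 715, stop)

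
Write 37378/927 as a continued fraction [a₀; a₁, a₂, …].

[40; 3, 9, 33]

Run the Euclidean algorithm, recording each quotient:
⌊37378/927⌋ = 40, remainder 298
⌊927/298⌋ = 3, remainder 33
⌊298/33⌋ = 9, remainder 1
⌊33/1⌋ = 33, remainder 0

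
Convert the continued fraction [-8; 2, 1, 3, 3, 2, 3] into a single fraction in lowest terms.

-2177/285

Start with 3.
2 + 1/(3/1) = 2 + 1/3 = 7/3
3 + 1/(7/3) = 3 + 3/7 = 24/7
3 + 1/(24/7) = 3 + 7/24 = 79/24
1 + 1/(79/24) = 1 + 24/79 = 103/79
2 + 1/(103/79) = 2 + 79/103 = 285/103
-8 + 1/(285/103) = -8 + 103/285 = -2177/285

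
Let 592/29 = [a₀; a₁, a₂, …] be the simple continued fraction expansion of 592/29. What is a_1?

592 = 20·29 + 12, so a_0 = 20
29 = 2·12 + 5, so a_1 = 2

2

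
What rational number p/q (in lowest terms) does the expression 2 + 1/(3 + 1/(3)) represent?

Use the convergent recurrence hₖ = aₖ·hₖ₋₁ + hₖ₋₂ (and likewise for the denominators kₖ):
a_0 = 2: 2/1
a_1 = 3: 7/3
a_2 = 3: 23/10

23/10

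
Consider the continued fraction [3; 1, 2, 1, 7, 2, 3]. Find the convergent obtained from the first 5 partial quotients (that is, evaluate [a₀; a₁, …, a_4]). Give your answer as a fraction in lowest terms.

Start with 7.
1 + 1/(7/1) = 1 + 1/7 = 8/7
2 + 1/(8/7) = 2 + 7/8 = 23/8
1 + 1/(23/8) = 1 + 8/23 = 31/23
3 + 1/(31/23) = 3 + 23/31 = 116/31

116/31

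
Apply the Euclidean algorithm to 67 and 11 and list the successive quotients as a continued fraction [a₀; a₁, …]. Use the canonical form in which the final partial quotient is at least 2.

Apply division with remainder until the remainder is 0:
⌊67/11⌋ = 6, remainder 1
⌊11/1⌋ = 11, remainder 0

[6; 11]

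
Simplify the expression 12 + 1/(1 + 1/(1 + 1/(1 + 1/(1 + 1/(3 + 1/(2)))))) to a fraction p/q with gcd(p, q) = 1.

517/41

a_0 = 12: 12/1
a_1 = 1: 13/1
a_2 = 1: 25/2
a_3 = 1: 38/3
a_4 = 1: 63/5
a_5 = 3: 227/18
a_6 = 2: 517/41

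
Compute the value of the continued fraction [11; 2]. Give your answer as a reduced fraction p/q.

23/2

Compute successive convergents:
a_0 = 11: 11/1
a_1 = 2: 23/2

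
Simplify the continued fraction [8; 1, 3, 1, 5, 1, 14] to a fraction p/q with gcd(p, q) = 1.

4441/505

Start with 14.
1 + 1/(14/1) = 1 + 1/14 = 15/14
5 + 1/(15/14) = 5 + 14/15 = 89/15
1 + 1/(89/15) = 1 + 15/89 = 104/89
3 + 1/(104/89) = 3 + 89/104 = 401/104
1 + 1/(401/104) = 1 + 104/401 = 505/401
8 + 1/(505/401) = 8 + 401/505 = 4441/505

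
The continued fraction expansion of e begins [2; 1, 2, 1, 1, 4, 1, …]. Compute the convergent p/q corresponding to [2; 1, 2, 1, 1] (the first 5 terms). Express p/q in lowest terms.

19/7

a_0 = 2: 2/1
a_1 = 1: 3/1
a_2 = 2: 8/3
a_3 = 1: 11/4
a_4 = 1: 19/7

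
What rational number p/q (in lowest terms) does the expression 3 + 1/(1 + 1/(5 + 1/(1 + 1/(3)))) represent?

Build up convergents one term at a time:
a_0 = 3: 3/1
a_1 = 1: 4/1
a_2 = 5: 23/6
a_3 = 1: 27/7
a_4 = 3: 104/27

104/27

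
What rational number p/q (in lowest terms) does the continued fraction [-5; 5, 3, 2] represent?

-178/37

Work from the innermost term outward:
Start with 2.
3 + 1/(2/1) = 3 + 1/2 = 7/2
5 + 1/(7/2) = 5 + 2/7 = 37/7
-5 + 1/(37/7) = -5 + 7/37 = -178/37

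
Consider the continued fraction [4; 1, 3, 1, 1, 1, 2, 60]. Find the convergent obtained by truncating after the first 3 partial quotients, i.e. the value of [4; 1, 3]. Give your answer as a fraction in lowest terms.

Start with 3.
1 + 1/(3/1) = 1 + 1/3 = 4/3
4 + 1/(4/3) = 4 + 3/4 = 19/4

19/4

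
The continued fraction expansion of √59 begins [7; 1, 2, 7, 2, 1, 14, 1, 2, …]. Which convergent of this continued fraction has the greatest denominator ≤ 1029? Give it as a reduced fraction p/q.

7781/1013

a_0 = 7: 7/1  (≤ bound)
a_1 = 1: 8/1  (≤ bound)
a_2 = 2: 23/3  (≤ bound)
a_3 = 7: 169/22  (≤ bound)
a_4 = 2: 361/47  (≤ bound)
a_5 = 1: 530/69  (≤ bound)
a_6 = 14: 7781/1013  (≤ bound)
a_7 = 1: 8311/1082  (> 1029, stop)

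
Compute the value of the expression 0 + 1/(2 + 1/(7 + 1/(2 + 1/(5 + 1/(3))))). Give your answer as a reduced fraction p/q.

261/557

a_0 = 0: 0/1
a_1 = 2: 1/2
a_2 = 7: 7/15
a_3 = 2: 15/32
a_4 = 5: 82/175
a_5 = 3: 261/557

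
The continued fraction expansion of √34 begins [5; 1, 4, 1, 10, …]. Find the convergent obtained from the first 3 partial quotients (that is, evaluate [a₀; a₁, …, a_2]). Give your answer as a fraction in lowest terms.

29/5

a_0 = 5: 5/1
a_1 = 1: 6/1
a_2 = 4: 29/5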